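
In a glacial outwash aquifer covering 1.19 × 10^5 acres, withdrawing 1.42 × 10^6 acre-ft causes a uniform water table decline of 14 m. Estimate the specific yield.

Sy ≈ 0.26

A = 1.19 × 10^5 acres = 4.816 × 10^8 m²
ΔV = 1.42 × 10^6 acre-ft = 1.752 × 10^9 m³
Sy = ΔV / (A × Δh) = 1.752 × 10^9 m³ / (4.816 × 10^8 m² × 14 m) = 0.2598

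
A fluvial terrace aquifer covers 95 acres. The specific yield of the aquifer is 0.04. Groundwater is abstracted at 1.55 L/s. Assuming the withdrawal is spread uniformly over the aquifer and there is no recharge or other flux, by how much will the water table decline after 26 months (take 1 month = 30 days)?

Δh ≈ 6.79 m

A = 95 acres = 3.845 × 10^5 m²
Q = 1.55 L/s = 133.9 m³/d
t = 26 months = 780 d
ΔV = Q × t = 133.9 m³/d × 780 d = 1.045 × 10^5 m³
Δh = ΔV / (Sy × A) = 1.045 × 10^5 / (0.04 × 3.845 × 10^5) = 6.793 m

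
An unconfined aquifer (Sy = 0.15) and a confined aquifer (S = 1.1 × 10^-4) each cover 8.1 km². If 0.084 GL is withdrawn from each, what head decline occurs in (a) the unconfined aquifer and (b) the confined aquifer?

Δh_u ≈ 0.0691 m; Δh_c ≈ 94.3 m

A = 8.1 km² = 8.1 × 10^6 m²
ΔV = 0.084 GL = 84000 m³
Unconfined: Δh_u = ΔV/(Sy·A) = 84000/(0.15 × 8.1 × 10^6) = 0.06914 m
Confined: Δh_c = ΔV/(S·A) = 84000/(1.1 × 10^-4 × 8.1 × 10^6) = 94.28 m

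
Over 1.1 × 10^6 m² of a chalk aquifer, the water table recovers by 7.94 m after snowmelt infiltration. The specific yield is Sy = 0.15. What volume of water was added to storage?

ΔV ≈ 1.31 × 10^6 m³

ΔV = Sy × A × Δh = 0.15 × 1.1 × 10^6 m² × 7.94 m = 1.31 × 10^6 m³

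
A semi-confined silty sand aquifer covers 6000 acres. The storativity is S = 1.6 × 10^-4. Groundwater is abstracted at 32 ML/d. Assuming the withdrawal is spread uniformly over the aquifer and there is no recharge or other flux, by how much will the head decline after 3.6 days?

Δh ≈ 29.7 m

A = 6000 acres = 2.428 × 10^7 m²
Q = 32 ML/d = 32000 m³/d
ΔV = Q × t = 32000 m³/d × 3.6 d = 1.152 × 10^5 m³
Δh = ΔV / (S × A) = 1.152 × 10^5 / (1.6 × 10^-4 × 2.428 × 10^7) = 29.65 m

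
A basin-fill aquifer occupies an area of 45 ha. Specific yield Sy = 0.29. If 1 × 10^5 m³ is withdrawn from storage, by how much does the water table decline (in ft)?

Δh ≈ 2.51 ft

A = 45 ha = 4.5 × 10^5 m²
Δh = ΔV / (Sy × A) = 1 × 10^5 m³ / (0.29 × 4.5 × 10^5 m²) = 0.7663 m
Δh = 0.7663 m = 2.514 ft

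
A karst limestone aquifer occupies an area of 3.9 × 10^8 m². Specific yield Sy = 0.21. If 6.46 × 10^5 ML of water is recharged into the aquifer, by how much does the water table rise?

Δh ≈ 7.89 m

ΔV = 6.46 × 10^5 ML = 6.46 × 10^8 m³
Δh = ΔV / (Sy × A) = 6.46 × 10^8 m³ / (0.21 × 3.9 × 10^8 m²) = 7.888 m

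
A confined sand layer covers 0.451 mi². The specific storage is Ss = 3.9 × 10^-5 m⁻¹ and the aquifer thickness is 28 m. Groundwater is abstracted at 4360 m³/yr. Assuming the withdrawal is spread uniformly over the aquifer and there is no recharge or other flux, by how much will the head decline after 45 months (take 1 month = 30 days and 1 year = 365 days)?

S = Ss × b = 3.9 × 10^-5 m⁻¹ × 28 m = 1.092 × 10^-3
A = 0.451 mi² = 1.168 × 10^6 m²
Q = 4360 m³/yr = 11.95 m³/d
t = 45 months = 1350 d
ΔV = Q × t = 11.95 m³/d × 1350 d = 16130 m³
Δh = ΔV / (S × A) = 16130 / (0.001092 × 1.168 × 10^6) = 12.64 m

Δh ≈ 12.6 m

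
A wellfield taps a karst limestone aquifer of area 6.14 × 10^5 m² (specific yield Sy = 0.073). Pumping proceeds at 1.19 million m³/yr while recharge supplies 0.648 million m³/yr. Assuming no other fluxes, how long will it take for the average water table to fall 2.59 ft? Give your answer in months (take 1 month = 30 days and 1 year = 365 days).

t ≈ 0.794 months

Δh = 2.59 ft = 0.7894 m
ΔV = Sy × A × Δh = 0.073 × 6.14 × 10^5 × 0.7894 = 35380 m³
Net withdrawal = 1.19 − 0.648 = 0.542 million m³/yr = 1485 m³/d
t = ΔV / Q = 35380 m³ / 1485 m³/d = 23.83 d
t = 23.83 d ≈ 0.7943 months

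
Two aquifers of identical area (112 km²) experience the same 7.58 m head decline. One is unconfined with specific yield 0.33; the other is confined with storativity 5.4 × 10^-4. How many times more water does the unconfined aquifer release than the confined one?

A = 112 km² = 1.12 × 10^8 m²
Unconfined: ΔV_u = Sy × A × Δh = 0.33 × 1.12 × 10^8 × 7.58 = 2.802 × 10^8 m³
Confined: ΔV_c = S × A × Δh = 5.4 × 10^-4 × 1.12 × 10^8 × 7.58 = 4.584 × 10^5 m³
Ratio = ΔV_u / ΔV_c = Sy / S = 0.33 / 5.4 × 10^-4 = 611.1

ΔV_u / ΔV_c ≈ 611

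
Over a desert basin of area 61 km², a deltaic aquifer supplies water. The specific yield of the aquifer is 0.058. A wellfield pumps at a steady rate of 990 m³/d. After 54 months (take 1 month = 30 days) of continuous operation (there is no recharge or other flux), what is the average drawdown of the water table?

A = 61 km² = 6.1 × 10^7 m²
t = 54 months = 1620 d
ΔV = Q × t = 990 m³/d × 1620 d = 1.604 × 10^6 m³
Δh = ΔV / (Sy × A) = 1.604 × 10^6 / (0.058 × 6.1 × 10^7) = 0.4533 m

Δh ≈ 0.453 m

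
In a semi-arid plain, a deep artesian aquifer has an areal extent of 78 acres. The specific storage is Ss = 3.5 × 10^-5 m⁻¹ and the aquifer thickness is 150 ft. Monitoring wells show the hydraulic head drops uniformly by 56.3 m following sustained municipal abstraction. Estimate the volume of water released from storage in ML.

b = 150 ft = 45.72 m
S = Ss × b = 3.5 × 10^-5 m⁻¹ × 45.72 m = 1.6 × 10^-3
A = 78 acres = 3.157 × 10^5 m²
ΔV = S × A × Δh = 0.0016 × 3.157 × 10^5 m² × 56.3 m = 28440 m³
ΔV = 28440 m³ = 28.44 ML

ΔV ≈ 28.4 ML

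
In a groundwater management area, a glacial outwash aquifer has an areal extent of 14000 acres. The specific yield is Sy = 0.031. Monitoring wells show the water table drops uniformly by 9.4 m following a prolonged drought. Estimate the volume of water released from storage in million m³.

ΔV ≈ 16.5 million m³

A = 14000 acres = 5.666 × 10^7 m²
ΔV = Sy × A × Δh = 0.031 × 5.666 × 10^7 m² × 9.4 m = 1.651 × 10^7 m³
ΔV = 1.651 × 10^7 m³ = 16.51 million m³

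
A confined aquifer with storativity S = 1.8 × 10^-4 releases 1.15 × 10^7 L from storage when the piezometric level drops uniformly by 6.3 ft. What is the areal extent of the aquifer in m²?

Δh = 6.3 ft = 1.92 m
ΔV = 1.15 × 10^7 L = 11500 m³
A = ΔV / (S × Δh) = 11500 / (1.8 × 10^-4 × 1.92) = 3.327 × 10^7 m²

A ≈ 3.33 × 10^7 m²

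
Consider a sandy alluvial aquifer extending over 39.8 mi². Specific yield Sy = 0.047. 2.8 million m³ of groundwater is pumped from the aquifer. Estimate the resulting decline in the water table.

Δh ≈ 0.578 m

A = 39.8 mi² = 1.031 × 10^8 m²
ΔV = 2.8 million m³ = 2.8 × 10^6 m³
Δh = ΔV / (Sy × A) = 2.8 × 10^6 m³ / (0.047 × 1.031 × 10^8 m²) = 0.5779 m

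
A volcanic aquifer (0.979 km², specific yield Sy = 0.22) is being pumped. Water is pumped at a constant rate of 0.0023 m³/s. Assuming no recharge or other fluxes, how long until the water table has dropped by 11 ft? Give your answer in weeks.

A = 0.979 km² = 9.79 × 10^5 m²
Δh = 11 ft = 3.353 m
ΔV = Sy × A × Δh = 0.22 × 9.79 × 10^5 × 3.353 = 7.221 × 10^5 m³
Q = 0.0023 m³/s = 198.7 m³/d
t = ΔV / Q = 7.221 × 10^5 m³ / 198.7 m³/d = 3634 d
t = 3634 d ≈ 519.1 weeks

t ≈ 519 weeks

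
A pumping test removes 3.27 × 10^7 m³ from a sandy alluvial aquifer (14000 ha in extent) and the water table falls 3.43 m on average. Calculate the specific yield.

Sy ≈ 0.068

A = 14000 ha = 1.4 × 10^8 m²
Sy = ΔV / (A × Δh) = 3.27 × 10^7 m³ / (1.4 × 10^8 m² × 3.43 m) = 0.0681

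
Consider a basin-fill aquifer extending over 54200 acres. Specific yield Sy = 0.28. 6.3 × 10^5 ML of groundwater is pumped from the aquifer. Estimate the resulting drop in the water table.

A = 54200 acres = 2.193 × 10^8 m²
ΔV = 6.3 × 10^5 ML = 6.3 × 10^8 m³
Δh = ΔV / (Sy × A) = 6.3 × 10^8 m³ / (0.28 × 2.193 × 10^8 m²) = 10.26 m

Δh ≈ 10.3 m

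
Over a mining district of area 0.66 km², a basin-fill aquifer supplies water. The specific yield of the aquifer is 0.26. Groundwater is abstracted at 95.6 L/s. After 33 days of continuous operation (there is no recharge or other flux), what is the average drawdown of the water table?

Δh ≈ 1.59 m

A = 0.66 km² = 6.6 × 10^5 m²
Q = 95.6 L/s = 8260 m³/d
ΔV = Q × t = 8260 m³/d × 33 d = 2.726 × 10^5 m³
Δh = ΔV / (Sy × A) = 2.726 × 10^5 / (0.26 × 6.6 × 10^5) = 1.588 m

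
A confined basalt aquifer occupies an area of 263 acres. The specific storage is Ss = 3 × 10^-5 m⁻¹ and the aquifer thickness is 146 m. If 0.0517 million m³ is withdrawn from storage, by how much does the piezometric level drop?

Δh ≈ 11.1 m

S = Ss × b = 3 × 10^-5 m⁻¹ × 146 m = 4.38 × 10^-3
A = 263 acres = 1.064 × 10^6 m²
ΔV = 0.0517 million m³ = 51700 m³
Δh = ΔV / (S × A) = 51700 m³ / (0.00438 × 1.064 × 10^6 m²) = 11.09 m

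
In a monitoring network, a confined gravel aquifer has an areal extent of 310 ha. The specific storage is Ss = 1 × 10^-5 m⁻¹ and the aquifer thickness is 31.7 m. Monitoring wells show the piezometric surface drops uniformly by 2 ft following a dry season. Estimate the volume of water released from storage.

ΔV ≈ 599 m³

S = Ss × b = 1 × 10^-5 m⁻¹ × 31.7 m = 3.17 × 10^-4
A = 310 ha = 3.1 × 10^6 m²
Δh = 2 ft = 0.6096 m
ΔV = S × A × Δh = 3.17 × 10^-4 × 3.1 × 10^6 m² × 0.6096 m = 599.1 m³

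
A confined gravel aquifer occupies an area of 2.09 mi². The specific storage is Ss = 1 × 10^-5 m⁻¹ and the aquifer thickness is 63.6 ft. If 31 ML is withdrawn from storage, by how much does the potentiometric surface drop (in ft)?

b = 63.6 ft = 19.39 m
S = Ss × b = 1 × 10^-5 m⁻¹ × 19.39 m = 1.939 × 10^-4
A = 2.09 mi² = 5.413 × 10^6 m²
ΔV = 31 ML = 31000 m³
Δh = ΔV / (S × A) = 31000 m³ / (1.939 × 10^-4 × 5.413 × 10^6 m²) = 29.54 m
Δh = 29.54 m = 96.92 ft

Δh ≈ 96.9 ft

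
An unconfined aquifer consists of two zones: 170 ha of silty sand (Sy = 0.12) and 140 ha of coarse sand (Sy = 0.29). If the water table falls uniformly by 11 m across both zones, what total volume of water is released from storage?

A₁ = 170 ha = 1.7 × 10^6 m²; A₂ = 140 ha = 1.4 × 10^6 m²
ΔV₁ = 0.12 × 1.7 × 10^6 × 11 = 2.244 × 10^6 m³
ΔV₂ = 0.29 × 1.4 × 10^6 × 11 = 4.466 × 10^6 m³
ΔV = ΔV₁ + ΔV₂ = 6.71 × 10^6 m³

ΔV ≈ 6.71 × 10^6 m³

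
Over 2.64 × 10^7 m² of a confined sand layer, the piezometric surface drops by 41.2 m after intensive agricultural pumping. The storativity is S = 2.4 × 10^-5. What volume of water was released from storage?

ΔV = S × A × Δh = 2.4 × 10^-5 × 2.64 × 10^7 m² × 41.2 m = 26100 m³

ΔV ≈ 26100 m³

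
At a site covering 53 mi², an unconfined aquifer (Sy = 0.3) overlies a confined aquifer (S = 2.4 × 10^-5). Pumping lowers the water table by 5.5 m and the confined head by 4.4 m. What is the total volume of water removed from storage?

ΔV ≈ 2.27 × 10^8 m³

A = 53 mi² = 1.373 × 10^8 m²
Unconfined: ΔV_u = Sy × A × Δh_u = 0.3 × 1.373 × 10^8 × 5.5 = 2.265 × 10^8 m³
Confined: ΔV_c = S × A × Δh_c = 2.4 × 10^-5 × 1.373 × 10^8 × 4.4 = 14500 m³
Total ΔV = 2.265 × 10^8 + 14500 = 2.265 × 10^8 m³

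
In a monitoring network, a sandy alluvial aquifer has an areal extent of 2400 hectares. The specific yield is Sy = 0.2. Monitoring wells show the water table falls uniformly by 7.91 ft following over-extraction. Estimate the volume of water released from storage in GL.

ΔV ≈ 11.6 GL

A = 2400 hectares = 2.4 × 10^7 m²
Δh = 7.91 ft = 2.411 m
ΔV = Sy × A × Δh = 0.2 × 2.4 × 10^7 m² × 2.411 m = 1.157 × 10^7 m³
ΔV = 1.157 × 10^7 m³ = 11.57 GL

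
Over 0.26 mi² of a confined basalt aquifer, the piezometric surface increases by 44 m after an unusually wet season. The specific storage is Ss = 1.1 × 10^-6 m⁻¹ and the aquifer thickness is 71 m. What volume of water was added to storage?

ΔV ≈ 2310 m³

S = Ss × b = 1.1 × 10^-6 m⁻¹ × 71 m = 7.81 × 10^-5
A = 0.26 mi² = 6.734 × 10^5 m²
ΔV = S × A × Δh = 7.81 × 10^-5 × 6.734 × 10^5 m² × 44 m = 2314 m³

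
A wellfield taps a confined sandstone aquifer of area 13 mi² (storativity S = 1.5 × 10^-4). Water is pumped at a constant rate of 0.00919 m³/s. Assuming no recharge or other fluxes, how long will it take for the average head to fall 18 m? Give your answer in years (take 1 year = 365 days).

A = 13 mi² = 3.367 × 10^7 m²
ΔV = S × A × Δh = 1.5 × 10^-4 × 3.367 × 10^7 × 18 = 90910 m³
Q = 0.00919 m³/s = 794 m³/d
t = ΔV / Q = 90910 m³ / 794 m³/d = 114.5 d
t = 114.5 d ≈ 0.3137 years

t ≈ 0.314 years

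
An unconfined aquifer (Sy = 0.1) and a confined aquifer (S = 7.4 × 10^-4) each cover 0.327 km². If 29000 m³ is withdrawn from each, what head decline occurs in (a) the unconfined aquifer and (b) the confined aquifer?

Δh_u ≈ 0.887 m; Δh_c ≈ 120 m

A = 0.327 km² = 3.27 × 10^5 m²
Unconfined: Δh_u = ΔV/(Sy·A) = 29000/(0.1 × 3.27 × 10^5) = 0.8869 m
Confined: Δh_c = ΔV/(S·A) = 29000/(7.4 × 10^-4 × 3.27 × 10^5) = 119.8 m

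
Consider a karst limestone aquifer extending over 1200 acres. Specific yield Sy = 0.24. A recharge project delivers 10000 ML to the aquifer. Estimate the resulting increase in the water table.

Δh ≈ 8.58 m

A = 1200 acres = 4.856 × 10^6 m²
ΔV = 10000 ML = 1 × 10^7 m³
Δh = ΔV / (Sy × A) = 1 × 10^7 m³ / (0.24 × 4.856 × 10^6 m²) = 8.58 m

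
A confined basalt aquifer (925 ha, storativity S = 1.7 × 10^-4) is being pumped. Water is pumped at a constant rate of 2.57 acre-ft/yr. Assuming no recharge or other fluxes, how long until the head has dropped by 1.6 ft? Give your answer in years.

t ≈ 0.242 years

A = 925 ha = 9.25 × 10^6 m²
Δh = 1.6 ft = 0.4877 m
ΔV = S × A × Δh = 1.7 × 10^-4 × 9.25 × 10^6 × 0.4877 = 766.9 m³
Q = 2.57 acre-ft/yr = 8.685 m³/d
t = ΔV / Q = 766.9 m³ / 8.685 m³/d = 88.3 d
t = 88.3 d ≈ 0.2419 years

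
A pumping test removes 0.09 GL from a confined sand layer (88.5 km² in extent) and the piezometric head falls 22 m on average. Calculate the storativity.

S ≈ 4.6 × 10^-5

A = 88.5 km² = 8.85 × 10^7 m²
ΔV = 0.09 GL = 90000 m³
S = ΔV / (A × Δh) = 90000 m³ / (8.85 × 10^7 m² × 22 m) = 4.622 × 10^-5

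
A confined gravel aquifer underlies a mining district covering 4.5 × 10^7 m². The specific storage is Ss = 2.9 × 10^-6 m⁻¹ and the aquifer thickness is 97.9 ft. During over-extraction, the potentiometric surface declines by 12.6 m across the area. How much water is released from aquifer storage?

ΔV ≈ 49100 m³

b = 97.9 ft = 29.84 m
S = Ss × b = 2.9 × 10^-6 m⁻¹ × 29.84 m = 8.654 × 10^-5
ΔV = S × A × Δh = 8.654 × 10^-5 × 4.5 × 10^7 m² × 12.6 m = 49070 m³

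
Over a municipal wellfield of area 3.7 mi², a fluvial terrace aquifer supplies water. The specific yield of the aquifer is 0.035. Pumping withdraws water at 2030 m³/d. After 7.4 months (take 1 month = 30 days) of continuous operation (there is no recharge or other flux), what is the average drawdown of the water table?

Δh ≈ 1.34 m

A = 3.7 mi² = 9.583 × 10^6 m²
t = 7.4 months = 222 d
ΔV = Q × t = 2030 m³/d × 222 d = 4.507 × 10^5 m³
Δh = ΔV / (Sy × A) = 4.507 × 10^5 / (0.035 × 9.583 × 10^6) = 1.344 m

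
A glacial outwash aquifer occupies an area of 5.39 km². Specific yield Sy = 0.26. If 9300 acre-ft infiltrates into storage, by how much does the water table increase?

A = 5.39 km² = 5.39 × 10^6 m²
ΔV = 9300 acre-ft = 1.147 × 10^7 m³
Δh = ΔV / (Sy × A) = 1.147 × 10^7 m³ / (0.26 × 5.39 × 10^6 m²) = 8.186 m

Δh ≈ 8.19 m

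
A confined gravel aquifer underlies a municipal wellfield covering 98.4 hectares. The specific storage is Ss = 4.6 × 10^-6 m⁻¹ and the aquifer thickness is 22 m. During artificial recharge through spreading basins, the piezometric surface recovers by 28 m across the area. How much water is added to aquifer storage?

S = Ss × b = 4.6 × 10^-6 m⁻¹ × 22 m = 1.012 × 10^-4
A = 98.4 hectares = 9.84 × 10^5 m²
ΔV = S × A × Δh = 1.012 × 10^-4 × 9.84 × 10^5 m² × 28 m = 2788 m³

ΔV ≈ 2790 m³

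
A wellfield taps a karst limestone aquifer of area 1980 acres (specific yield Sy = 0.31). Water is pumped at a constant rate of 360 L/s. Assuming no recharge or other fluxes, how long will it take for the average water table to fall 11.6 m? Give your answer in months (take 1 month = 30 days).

A = 1980 acres = 8.013 × 10^6 m²
ΔV = Sy × A × Δh = 0.31 × 8.013 × 10^6 × 11.6 = 2.881 × 10^7 m³
Q = 360 L/s = 31100 m³/d
t = ΔV / Q = 2.881 × 10^7 m³ / 31100 m³/d = 926.4 d
t = 926.4 d ≈ 30.88 months

t ≈ 30.9 months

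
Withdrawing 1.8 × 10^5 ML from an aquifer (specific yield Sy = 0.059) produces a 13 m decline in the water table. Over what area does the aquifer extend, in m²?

A ≈ 2.35 × 10^8 m²

ΔV = 1.8 × 10^5 ML = 1.8 × 10^8 m³
A = ΔV / (Sy × Δh) = 1.8 × 10^8 / (0.059 × 13) = 2.347 × 10^8 m²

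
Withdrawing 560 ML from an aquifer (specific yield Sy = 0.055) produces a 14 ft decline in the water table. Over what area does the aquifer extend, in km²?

A ≈ 2.39 km²

Δh = 14 ft = 4.267 m
ΔV = 560 ML = 5.6 × 10^5 m³
A = ΔV / (Sy × Δh) = 5.6 × 10^5 / (0.055 × 4.267) = 2.386 × 10^6 m²
A = 2.386 × 10^6 m² = 2.386 km²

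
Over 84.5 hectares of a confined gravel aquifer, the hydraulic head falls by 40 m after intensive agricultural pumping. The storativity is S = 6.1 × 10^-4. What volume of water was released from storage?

ΔV ≈ 20600 m³

A = 84.5 hectares = 8.45 × 10^5 m²
ΔV = S × A × Δh = 6.1 × 10^-4 × 8.45 × 10^5 m² × 40 m = 20620 m³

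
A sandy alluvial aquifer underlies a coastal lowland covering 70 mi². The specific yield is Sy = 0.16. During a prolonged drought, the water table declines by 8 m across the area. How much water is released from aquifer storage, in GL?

ΔV ≈ 232 GL

A = 70 mi² = 1.813 × 10^8 m²
ΔV = Sy × A × Δh = 0.16 × 1.813 × 10^8 m² × 8 m = 2.321 × 10^8 m³
ΔV = 2.321 × 10^8 m³ = 232.1 GL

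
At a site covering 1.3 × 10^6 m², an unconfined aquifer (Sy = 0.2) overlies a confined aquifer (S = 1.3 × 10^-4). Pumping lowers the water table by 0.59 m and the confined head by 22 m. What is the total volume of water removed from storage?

Unconfined: ΔV_u = Sy × A × Δh_u = 0.2 × 1.3 × 10^6 × 0.59 = 1.534 × 10^5 m³
Confined: ΔV_c = S × A × Δh_c = 1.3 × 10^-4 × 1.3 × 10^6 × 22 = 3718 m³
Total ΔV = 1.534 × 10^5 + 3718 = 1.571 × 10^5 m³

ΔV ≈ 1.57 × 10^5 m³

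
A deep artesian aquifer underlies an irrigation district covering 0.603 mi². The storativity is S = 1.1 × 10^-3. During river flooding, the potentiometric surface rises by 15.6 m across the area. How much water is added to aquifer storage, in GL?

ΔV ≈ 0.0268 GL

A = 0.603 mi² = 1.562 × 10^6 m²
ΔV = S × A × Δh = 0.0011 × 1.562 × 10^6 m² × 15.6 m = 26800 m³
ΔV = 26800 m³ = 0.0268 GL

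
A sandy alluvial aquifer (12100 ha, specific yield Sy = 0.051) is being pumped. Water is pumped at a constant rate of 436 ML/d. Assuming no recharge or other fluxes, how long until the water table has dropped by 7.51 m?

t ≈ 106 days

A = 12100 ha = 1.21 × 10^8 m²
ΔV = Sy × A × Δh = 0.051 × 1.21 × 10^8 × 7.51 = 4.634 × 10^7 m³
Q = 436 ML/d = 4.36 × 10^5 m³/d
t = ΔV / Q = 4.634 × 10^7 m³ / 4.36 × 10^5 m³/d = 106.3 d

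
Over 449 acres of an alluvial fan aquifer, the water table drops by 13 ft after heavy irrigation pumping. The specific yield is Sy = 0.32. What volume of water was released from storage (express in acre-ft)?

ΔV ≈ 1870 acre-ft

A = 449 acres = 1.817 × 10^6 m²
Δh = 13 ft = 3.962 m
ΔV = Sy × A × Δh = 0.32 × 1.817 × 10^6 m² × 3.962 m = 2.304 × 10^6 m³
ΔV = 2.304 × 10^6 m³ = 1868 acre-ft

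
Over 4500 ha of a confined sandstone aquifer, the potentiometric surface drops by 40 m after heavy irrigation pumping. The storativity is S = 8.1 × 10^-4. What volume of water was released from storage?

ΔV ≈ 1.46 × 10^6 m³

A = 4500 ha = 4.5 × 10^7 m²
ΔV = S × A × Δh = 8.1 × 10^-4 × 4.5 × 10^7 m² × 40 m = 1.458 × 10^6 m³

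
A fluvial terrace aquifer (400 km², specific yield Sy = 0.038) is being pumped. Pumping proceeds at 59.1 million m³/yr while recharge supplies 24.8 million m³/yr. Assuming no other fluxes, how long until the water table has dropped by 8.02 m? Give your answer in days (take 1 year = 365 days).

A = 400 km² = 4 × 10^8 m²
ΔV = Sy × A × Δh = 0.038 × 4 × 10^8 × 8.02 = 1.219 × 10^8 m³
Net withdrawal = 59.1 − 24.8 = 34.3 million m³/yr = 93970 m³/d
t = ΔV / Q = 1.219 × 10^8 m³ / 93970 m³/d = 1297 d

t ≈ 1300 days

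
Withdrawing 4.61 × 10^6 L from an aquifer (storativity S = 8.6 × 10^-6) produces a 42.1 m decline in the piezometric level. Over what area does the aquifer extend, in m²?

ΔV = 4.61 × 10^6 L = 4610 m³
A = ΔV / (S × Δh) = 4610 / (8.6 × 10^-6 × 42.1) = 1.273 × 10^7 m²

A ≈ 1.27 × 10^7 m²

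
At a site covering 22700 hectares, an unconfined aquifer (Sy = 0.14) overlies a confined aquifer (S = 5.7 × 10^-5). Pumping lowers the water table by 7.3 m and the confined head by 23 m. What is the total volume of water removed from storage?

A = 22700 hectares = 2.27 × 10^8 m²
Unconfined: ΔV_u = Sy × A × Δh_u = 0.14 × 2.27 × 10^8 × 7.3 = 2.32 × 10^8 m³
Confined: ΔV_c = S × A × Δh_c = 5.7 × 10^-5 × 2.27 × 10^8 × 23 = 2.976 × 10^5 m³
Total ΔV = 2.32 × 10^8 + 2.976 × 10^5 = 2.323 × 10^8 m³

ΔV ≈ 2.32 × 10^8 m³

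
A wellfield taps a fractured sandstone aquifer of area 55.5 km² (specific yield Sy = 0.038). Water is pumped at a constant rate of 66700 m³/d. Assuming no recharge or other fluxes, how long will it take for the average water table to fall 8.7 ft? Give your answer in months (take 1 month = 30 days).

t ≈ 2.79 months

A = 55.5 km² = 5.55 × 10^7 m²
Δh = 8.7 ft = 2.652 m
ΔV = Sy × A × Δh = 0.038 × 5.55 × 10^7 × 2.652 = 5.593 × 10^6 m³
t = ΔV / Q = 5.593 × 10^6 m³ / 66700 m³/d = 83.85 d
t = 83.85 d ≈ 2.795 months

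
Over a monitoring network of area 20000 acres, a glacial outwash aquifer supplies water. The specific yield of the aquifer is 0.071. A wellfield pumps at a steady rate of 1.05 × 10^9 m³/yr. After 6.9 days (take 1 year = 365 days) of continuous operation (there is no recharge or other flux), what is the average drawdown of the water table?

A = 20000 acres = 8.094 × 10^7 m²
Q = 1.05 × 10^9 m³/yr = 2.877 × 10^6 m³/d
ΔV = Q × t = 2.877 × 10^6 m³/d × 6.9 d = 1.985 × 10^7 m³
Δh = ΔV / (Sy × A) = 1.985 × 10^7 / (0.071 × 8.094 × 10^7) = 3.454 m

Δh ≈ 3.45 m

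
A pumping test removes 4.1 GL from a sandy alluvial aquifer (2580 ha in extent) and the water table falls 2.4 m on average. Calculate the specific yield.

Sy ≈ 0.066

A = 2580 ha = 2.58 × 10^7 m²
ΔV = 4.1 GL = 4.1 × 10^6 m³
Sy = ΔV / (A × Δh) = 4.1 × 10^6 m³ / (2.58 × 10^7 m² × 2.4 m) = 0.06621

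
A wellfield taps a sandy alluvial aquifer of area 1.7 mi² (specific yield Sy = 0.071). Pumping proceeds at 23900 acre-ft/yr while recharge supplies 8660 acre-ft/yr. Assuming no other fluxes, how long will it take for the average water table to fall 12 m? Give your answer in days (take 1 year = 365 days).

t ≈ 72.8 days

A = 1.7 mi² = 4.403 × 10^6 m²
ΔV = Sy × A × Δh = 0.071 × 4.403 × 10^6 × 12 = 3.751 × 10^6 m³
Net withdrawal = 23900 − 8660 = 15240 acre-ft/yr = 51500 m³/d
t = ΔV / Q = 3.751 × 10^6 m³ / 51500 m³/d = 72.84 d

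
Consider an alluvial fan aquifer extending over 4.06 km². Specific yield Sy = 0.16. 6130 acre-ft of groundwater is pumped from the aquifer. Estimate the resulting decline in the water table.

A = 4.06 km² = 4.06 × 10^6 m²
ΔV = 6130 acre-ft = 7.561 × 10^6 m³
Δh = ΔV / (Sy × A) = 7.561 × 10^6 m³ / (0.16 × 4.06 × 10^6 m²) = 11.64 m

Δh ≈ 11.6 m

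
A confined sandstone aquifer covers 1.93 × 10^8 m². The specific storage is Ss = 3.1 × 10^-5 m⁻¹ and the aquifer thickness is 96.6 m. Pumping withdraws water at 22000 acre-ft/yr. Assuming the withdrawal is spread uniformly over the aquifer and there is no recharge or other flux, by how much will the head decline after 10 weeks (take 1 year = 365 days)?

Δh ≈ 9 m

S = Ss × b = 3.1 × 10^-5 m⁻¹ × 96.6 m = 2.995 × 10^-3
Q = 22000 acre-ft/yr = 74350 m³/d
t = 10 weeks = 70 d
ΔV = Q × t = 74350 m³/d × 70 d = 5.204 × 10^6 m³
Δh = ΔV / (S × A) = 5.204 × 10^6 / (0.002995 × 1.93 × 10^8) = 9.005 m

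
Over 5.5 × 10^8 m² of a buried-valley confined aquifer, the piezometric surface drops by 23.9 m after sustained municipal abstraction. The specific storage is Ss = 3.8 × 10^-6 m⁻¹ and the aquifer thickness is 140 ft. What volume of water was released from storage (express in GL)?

ΔV ≈ 2.13 GL

b = 140 ft = 42.67 m
S = Ss × b = 3.8 × 10^-6 m⁻¹ × 42.67 m = 1.622 × 10^-4
ΔV = S × A × Δh = 1.622 × 10^-4 × 5.5 × 10^8 m² × 23.9 m = 2.132 × 10^6 m³
ΔV = 2.132 × 10^6 m³ = 2.132 GL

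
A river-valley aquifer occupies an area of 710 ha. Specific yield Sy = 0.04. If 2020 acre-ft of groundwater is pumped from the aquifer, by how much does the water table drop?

A = 710 ha = 7.1 × 10^6 m²
ΔV = 2020 acre-ft = 2.492 × 10^6 m³
Δh = ΔV / (Sy × A) = 2.492 × 10^6 m³ / (0.04 × 7.1 × 10^6 m²) = 8.773 m

Δh ≈ 8.77 m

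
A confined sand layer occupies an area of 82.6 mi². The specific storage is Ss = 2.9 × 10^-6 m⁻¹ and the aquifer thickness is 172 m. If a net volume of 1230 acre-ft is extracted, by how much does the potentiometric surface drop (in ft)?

Δh ≈ 46.6 ft

S = Ss × b = 2.9 × 10^-6 m⁻¹ × 172 m = 4.988 × 10^-4
A = 82.6 mi² = 2.139 × 10^8 m²
ΔV = 1230 acre-ft = 1.517 × 10^6 m³
Δh = ΔV / (S × A) = 1.517 × 10^6 m³ / (4.988 × 10^-4 × 2.139 × 10^8 m²) = 14.22 m
Δh = 14.22 m = 46.65 ft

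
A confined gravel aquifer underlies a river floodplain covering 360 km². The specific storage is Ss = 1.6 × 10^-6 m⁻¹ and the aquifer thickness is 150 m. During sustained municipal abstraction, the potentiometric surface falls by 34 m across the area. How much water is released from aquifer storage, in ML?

ΔV ≈ 2940 ML

S = Ss × b = 1.6 × 10^-6 m⁻¹ × 150 m = 2.4 × 10^-4
A = 360 km² = 3.6 × 10^8 m²
ΔV = S × A × Δh = 2.4 × 10^-4 × 3.6 × 10^8 m² × 34 m = 2.938 × 10^6 m³
ΔV = 2.938 × 10^6 m³ = 2938 ML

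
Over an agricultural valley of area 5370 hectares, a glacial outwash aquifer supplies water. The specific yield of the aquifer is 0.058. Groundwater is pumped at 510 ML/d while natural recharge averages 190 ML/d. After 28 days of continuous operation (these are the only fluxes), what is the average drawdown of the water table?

Δh ≈ 2.88 m

A = 5370 hectares = 5.37 × 10^7 m²
Net abstraction = 510 − 190 = 320 ML/d
Q_net = 320 ML/d = 3.2 × 10^5 m³/d
ΔV = Q × t = 3.2 × 10^5 m³/d × 28 d = 8.96 × 10^6 m³
Δh = ΔV / (Sy × A) = 8.96 × 10^6 / (0.058 × 5.37 × 10^7) = 2.877 m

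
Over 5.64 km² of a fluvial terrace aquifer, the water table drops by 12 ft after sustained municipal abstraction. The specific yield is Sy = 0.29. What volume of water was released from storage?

A = 5.64 km² = 5.64 × 10^6 m²
Δh = 12 ft = 3.658 m
ΔV = Sy × A × Δh = 0.29 × 5.64 × 10^6 m² × 3.658 m = 5.982 × 10^6 m³

ΔV ≈ 5.98 × 10^6 m³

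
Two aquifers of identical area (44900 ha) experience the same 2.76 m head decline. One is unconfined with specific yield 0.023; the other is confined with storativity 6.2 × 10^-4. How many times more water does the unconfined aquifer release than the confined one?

A = 44900 ha = 4.49 × 10^8 m²
Unconfined: ΔV_u = Sy × A × Δh = 0.023 × 4.49 × 10^8 × 2.76 = 2.85 × 10^7 m³
Confined: ΔV_c = S × A × Δh = 6.2 × 10^-4 × 4.49 × 10^8 × 2.76 = 7.683 × 10^5 m³
Ratio = ΔV_u / ΔV_c = Sy / S = 0.023 / 6.2 × 10^-4 = 37.1

ΔV_u / ΔV_c ≈ 37.1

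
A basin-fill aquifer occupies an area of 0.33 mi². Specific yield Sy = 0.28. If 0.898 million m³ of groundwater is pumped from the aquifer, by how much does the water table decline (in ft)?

Δh ≈ 12.3 ft

A = 0.33 mi² = 8.547 × 10^5 m²
ΔV = 0.898 million m³ = 8.98 × 10^5 m³
Δh = ΔV / (Sy × A) = 8.98 × 10^5 m³ / (0.28 × 8.547 × 10^5 m²) = 3.752 m
Δh = 3.752 m = 12.31 ft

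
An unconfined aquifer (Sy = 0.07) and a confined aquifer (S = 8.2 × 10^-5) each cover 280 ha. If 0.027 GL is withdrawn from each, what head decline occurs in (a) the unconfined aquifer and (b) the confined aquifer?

Δh_u ≈ 0.138 m; Δh_c ≈ 118 m

A = 280 ha = 2.8 × 10^6 m²
ΔV = 0.027 GL = 27000 m³
Unconfined: Δh_u = ΔV/(Sy·A) = 27000/(0.07 × 2.8 × 10^6) = 0.1378 m
Confined: Δh_c = ΔV/(S·A) = 27000/(8.2 × 10^-5 × 2.8 × 10^6) = 117.6 m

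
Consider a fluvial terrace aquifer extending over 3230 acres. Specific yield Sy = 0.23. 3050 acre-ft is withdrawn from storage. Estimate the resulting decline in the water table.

A = 3230 acres = 1.307 × 10^7 m²
ΔV = 3050 acre-ft = 3.762 × 10^6 m³
Δh = ΔV / (Sy × A) = 3.762 × 10^6 m³ / (0.23 × 1.307 × 10^7 m²) = 1.251 m

Δh ≈ 1.25 m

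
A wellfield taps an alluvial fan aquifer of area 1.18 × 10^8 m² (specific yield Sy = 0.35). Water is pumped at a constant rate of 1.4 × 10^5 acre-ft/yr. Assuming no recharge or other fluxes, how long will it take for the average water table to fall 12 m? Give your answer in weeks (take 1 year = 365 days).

ΔV = Sy × A × Δh = 0.35 × 1.18 × 10^8 × 12 = 4.956 × 10^8 m³
Q = 1.4 × 10^5 acre-ft/yr = 4.731 × 10^5 m³/d
t = ΔV / Q = 4.956 × 10^8 m³ / 4.731 × 10^5 m³/d = 1048 d
t = 1048 d ≈ 149.6 weeks

t ≈ 150 weeks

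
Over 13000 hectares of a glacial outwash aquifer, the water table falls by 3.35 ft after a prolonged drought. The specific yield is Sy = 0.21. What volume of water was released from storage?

ΔV ≈ 2.79 × 10^7 m³

A = 13000 hectares = 1.3 × 10^8 m²
Δh = 3.35 ft = 1.021 m
ΔV = Sy × A × Δh = 0.21 × 1.3 × 10^8 m² × 1.021 m = 2.788 × 10^7 m³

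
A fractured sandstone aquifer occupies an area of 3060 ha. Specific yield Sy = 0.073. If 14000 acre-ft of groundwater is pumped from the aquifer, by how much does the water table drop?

Δh ≈ 7.73 m

A = 3060 ha = 3.06 × 10^7 m²
ΔV = 14000 acre-ft = 1.727 × 10^7 m³
Δh = ΔV / (Sy × A) = 1.727 × 10^7 m³ / (0.073 × 3.06 × 10^7 m²) = 7.731 m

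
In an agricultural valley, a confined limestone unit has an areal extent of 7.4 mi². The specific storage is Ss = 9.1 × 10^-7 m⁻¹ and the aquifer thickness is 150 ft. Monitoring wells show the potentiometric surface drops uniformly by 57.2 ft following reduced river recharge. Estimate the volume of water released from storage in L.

ΔV ≈ 1.39 × 10^7 L

b = 150 ft = 45.72 m
S = Ss × b = 9.1 × 10^-7 m⁻¹ × 45.72 m = 4.161 × 10^-5
A = 7.4 mi² = 1.917 × 10^7 m²
Δh = 57.2 ft = 17.43 m
ΔV = S × A × Δh = 4.161 × 10^-5 × 1.917 × 10^7 m² × 17.43 m = 13900 m³
ΔV = 13900 m³ = 1.39 × 10^7 L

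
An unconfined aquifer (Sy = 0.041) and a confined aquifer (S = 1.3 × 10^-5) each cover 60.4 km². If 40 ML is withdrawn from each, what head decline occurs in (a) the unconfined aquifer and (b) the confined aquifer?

Δh_u ≈ 0.0162 m; Δh_c ≈ 50.9 m

A = 60.4 km² = 6.04 × 10^7 m²
ΔV = 40 ML = 40000 m³
Unconfined: Δh_u = ΔV/(Sy·A) = 40000/(0.041 × 6.04 × 10^7) = 0.01615 m
Confined: Δh_c = ΔV/(S·A) = 40000/(1.3 × 10^-5 × 6.04 × 10^7) = 50.94 m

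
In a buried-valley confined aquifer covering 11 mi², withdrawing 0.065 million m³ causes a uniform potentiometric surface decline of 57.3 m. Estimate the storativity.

S ≈ 4 × 10^-5

A = 11 mi² = 2.849 × 10^7 m²
ΔV = 0.065 million m³ = 65000 m³
S = ΔV / (A × Δh) = 65000 m³ / (2.849 × 10^7 m² × 57.3 m) = 3.982 × 10^-5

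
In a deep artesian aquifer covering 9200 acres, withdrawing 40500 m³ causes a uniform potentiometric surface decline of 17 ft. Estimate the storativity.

A = 9200 acres = 3.723 × 10^7 m²
Δh = 17 ft = 5.182 m
S = ΔV / (A × Δh) = 40500 m³ / (3.723 × 10^7 m² × 5.182 m) = 2.099 × 10^-4

S ≈ 2.1 × 10^-4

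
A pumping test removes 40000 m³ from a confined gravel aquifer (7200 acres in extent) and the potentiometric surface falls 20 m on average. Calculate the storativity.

A = 7200 acres = 2.914 × 10^7 m²
S = ΔV / (A × Δh) = 40000 m³ / (2.914 × 10^7 m² × 20 m) = 6.864 × 10^-5

S ≈ 6.9 × 10^-5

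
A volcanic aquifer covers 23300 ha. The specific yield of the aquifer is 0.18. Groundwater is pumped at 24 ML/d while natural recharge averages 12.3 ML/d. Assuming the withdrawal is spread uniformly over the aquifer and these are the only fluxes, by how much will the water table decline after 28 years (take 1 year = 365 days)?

Δh ≈ 2.85 m

A = 23300 ha = 2.33 × 10^8 m²
Net abstraction = 24 − 12.3 = 11.7 ML/d
Q_net = 11.7 ML/d = 11700 m³/d
t = 28 years = 10220 d
ΔV = Q × t = 11700 m³/d × 10220 d = 1.196 × 10^8 m³
Δh = ΔV / (Sy × A) = 1.196 × 10^8 / (0.18 × 2.33 × 10^8) = 2.851 m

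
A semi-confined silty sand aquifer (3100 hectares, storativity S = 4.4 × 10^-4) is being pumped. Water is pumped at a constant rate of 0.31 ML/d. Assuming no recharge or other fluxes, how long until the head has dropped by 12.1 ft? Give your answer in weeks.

t ≈ 23.2 weeks

A = 3100 hectares = 3.1 × 10^7 m²
Δh = 12.1 ft = 3.688 m
ΔV = S × A × Δh = 4.4 × 10^-4 × 3.1 × 10^7 × 3.688 = 50310 m³
Q = 0.31 ML/d = 310 m³/d
t = ΔV / Q = 50310 m³ / 310 m³/d = 162.3 d
t = 162.3 d ≈ 23.18 weeks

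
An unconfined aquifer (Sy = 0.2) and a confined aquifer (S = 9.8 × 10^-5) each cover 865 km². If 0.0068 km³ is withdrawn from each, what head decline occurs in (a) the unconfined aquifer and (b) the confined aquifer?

A = 865 km² = 8.65 × 10^8 m²
ΔV = 0.0068 km³ = 6.8 × 10^6 m³
Unconfined: Δh_u = ΔV/(Sy·A) = 6.8 × 10^6/(0.2 × 8.65 × 10^8) = 0.03931 m
Confined: Δh_c = ΔV/(S·A) = 6.8 × 10^6/(9.8 × 10^-5 × 8.65 × 10^8) = 80.22 m

Δh_u ≈ 0.0393 m; Δh_c ≈ 80.2 m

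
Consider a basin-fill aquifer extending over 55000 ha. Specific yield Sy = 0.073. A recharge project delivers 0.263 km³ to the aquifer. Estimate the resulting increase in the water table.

Δh ≈ 6.55 m

A = 55000 ha = 5.5 × 10^8 m²
ΔV = 0.263 km³ = 2.63 × 10^8 m³
Δh = ΔV / (Sy × A) = 2.63 × 10^8 m³ / (0.073 × 5.5 × 10^8 m²) = 6.55 m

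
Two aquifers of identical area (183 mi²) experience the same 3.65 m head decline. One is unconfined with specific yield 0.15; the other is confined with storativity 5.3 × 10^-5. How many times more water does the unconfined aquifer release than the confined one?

ΔV_u / ΔV_c ≈ 2830

A = 183 mi² = 4.74 × 10^8 m²
Unconfined: ΔV_u = Sy × A × Δh = 0.15 × 4.74 × 10^8 × 3.65 = 2.595 × 10^8 m³
Confined: ΔV_c = S × A × Δh = 5.3 × 10^-5 × 4.74 × 10^8 × 3.65 = 91690 m³
Ratio = ΔV_u / ΔV_c = Sy / S = 0.15 / 5.3 × 10^-5 = 2830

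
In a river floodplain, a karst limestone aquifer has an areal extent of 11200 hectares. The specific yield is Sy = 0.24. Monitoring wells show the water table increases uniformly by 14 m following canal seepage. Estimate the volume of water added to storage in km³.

ΔV ≈ 0.376 km³

A = 11200 hectares = 1.12 × 10^8 m²
ΔV = Sy × A × Δh = 0.24 × 1.12 × 10^8 m² × 14 m = 3.763 × 10^8 m³
ΔV = 3.763 × 10^8 m³ = 0.3763 km³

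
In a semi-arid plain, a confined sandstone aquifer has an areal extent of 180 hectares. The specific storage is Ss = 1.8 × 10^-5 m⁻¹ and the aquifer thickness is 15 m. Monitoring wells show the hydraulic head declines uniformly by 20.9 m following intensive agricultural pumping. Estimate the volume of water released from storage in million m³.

ΔV ≈ 0.0102 million m³

S = Ss × b = 1.8 × 10^-5 m⁻¹ × 15 m = 2.7 × 10^-4
A = 180 hectares = 1.8 × 10^6 m²
ΔV = S × A × Δh = 2.7 × 10^-4 × 1.8 × 10^6 m² × 20.9 m = 10160 m³
ΔV = 10160 m³ = 0.01016 million m³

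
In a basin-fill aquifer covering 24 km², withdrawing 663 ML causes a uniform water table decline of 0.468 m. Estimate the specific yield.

Sy ≈ 0.059

A = 24 km² = 2.4 × 10^7 m²
ΔV = 663 ML = 6.63 × 10^5 m³
Sy = ΔV / (A × Δh) = 6.63 × 10^5 m³ / (2.4 × 10^7 m² × 0.468 m) = 0.05903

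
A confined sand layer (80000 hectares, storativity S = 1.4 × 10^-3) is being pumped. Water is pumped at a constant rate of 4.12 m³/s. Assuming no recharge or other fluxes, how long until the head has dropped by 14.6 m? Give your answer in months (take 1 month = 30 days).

t ≈ 1.53 months

A = 80000 hectares = 8 × 10^8 m²
ΔV = S × A × Δh = 0.0014 × 8 × 10^8 × 14.6 = 1.635 × 10^7 m³
Q = 4.12 m³/s = 3.56 × 10^5 m³/d
t = ΔV / Q = 1.635 × 10^7 m³ / 3.56 × 10^5 m³/d = 45.94 d
t = 45.94 d ≈ 1.531 months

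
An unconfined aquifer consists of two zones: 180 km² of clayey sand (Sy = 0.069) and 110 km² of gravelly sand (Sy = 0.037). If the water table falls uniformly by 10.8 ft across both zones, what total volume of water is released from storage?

A₁ = 180 km² = 1.8 × 10^8 m²; A₂ = 110 km² = 1.1 × 10^8 m²
Δh = 10.8 ft = 3.292 m
ΔV₁ = 0.069 × 1.8 × 10^8 × 3.292 = 4.088 × 10^7 m³
ΔV₂ = 0.037 × 1.1 × 10^8 × 3.292 = 1.34 × 10^7 m³
ΔV = ΔV₁ + ΔV₂ = 5.428 × 10^7 m³

ΔV ≈ 5.43 × 10^7 m³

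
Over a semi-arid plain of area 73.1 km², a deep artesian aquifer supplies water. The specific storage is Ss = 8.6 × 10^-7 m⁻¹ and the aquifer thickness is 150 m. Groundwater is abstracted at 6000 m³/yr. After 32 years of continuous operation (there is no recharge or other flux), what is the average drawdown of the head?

S = Ss × b = 8.6 × 10^-7 m⁻¹ × 150 m = 1.29 × 10^-4
A = 73.1 km² = 7.31 × 10^7 m²
Q = 6000 m³/yr = 16.44 m³/d
t = 32 years = 11680 d
ΔV = Q × t = 16.44 m³/d × 11680 d = 1.92 × 10^5 m³
Δh = ΔV / (S × A) = 1.92 × 10^5 / (1.29 × 10^-4 × 7.31 × 10^7) = 20.36 m

Δh ≈ 20.4 m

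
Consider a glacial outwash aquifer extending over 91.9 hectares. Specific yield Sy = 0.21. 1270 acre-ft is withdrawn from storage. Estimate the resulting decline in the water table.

Δh ≈ 8.12 m

A = 91.9 hectares = 9.19 × 10^5 m²
ΔV = 1270 acre-ft = 1.567 × 10^6 m³
Δh = ΔV / (Sy × A) = 1.567 × 10^6 m³ / (0.21 × 9.19 × 10^5 m²) = 8.117 m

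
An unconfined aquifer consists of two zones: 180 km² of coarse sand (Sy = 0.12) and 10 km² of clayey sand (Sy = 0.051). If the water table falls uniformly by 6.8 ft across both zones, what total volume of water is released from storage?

ΔV ≈ 4.58 × 10^7 m³

A₁ = 180 km² = 1.8 × 10^8 m²; A₂ = 10 km² = 1 × 10^7 m²
Δh = 6.8 ft = 2.073 m
ΔV₁ = 0.12 × 1.8 × 10^8 × 2.073 = 4.477 × 10^7 m³
ΔV₂ = 0.051 × 1 × 10^7 × 2.073 = 1.057 × 10^6 m³
ΔV = ΔV₁ + ΔV₂ = 4.583 × 10^7 m³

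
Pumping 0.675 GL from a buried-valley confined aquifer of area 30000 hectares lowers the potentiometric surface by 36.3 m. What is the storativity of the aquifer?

A = 30000 hectares = 3 × 10^8 m²
ΔV = 0.675 GL = 6.75 × 10^5 m³
S = ΔV / (A × Δh) = 6.75 × 10^5 m³ / (3 × 10^8 m² × 36.3 m) = 6.198 × 10^-5

S ≈ 6.2 × 10^-5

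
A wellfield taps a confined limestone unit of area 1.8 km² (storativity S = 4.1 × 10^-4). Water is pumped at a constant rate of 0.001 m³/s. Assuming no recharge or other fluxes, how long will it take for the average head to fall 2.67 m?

t ≈ 22.8 days

A = 1.8 km² = 1.8 × 10^6 m²
ΔV = S × A × Δh = 4.1 × 10^-4 × 1.8 × 10^6 × 2.67 = 1970 m³
Q = 0.001 m³/s = 86.4 m³/d
t = ΔV / Q = 1970 m³ / 86.4 m³/d = 22.81 d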